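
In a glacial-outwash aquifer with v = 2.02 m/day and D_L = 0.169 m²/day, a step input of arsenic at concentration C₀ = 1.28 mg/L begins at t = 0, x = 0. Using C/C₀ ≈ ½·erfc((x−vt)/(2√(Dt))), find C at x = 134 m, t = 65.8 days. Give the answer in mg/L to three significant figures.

For a continuous step input, C/C₀ ≈ ½·erfc((x−vt)/(2√(Dt))).
vt = 2.02 × 65.8 = 132.916 m and 2√(Dt) = 2√(0.169 × 65.8) = 6.669 m.
Argument (x−vt)/(2√(Dt)) = (134 − 132.916)/6.669 = 0.1625; ½·erfc(0.1625) = 0.4091.
C = 1.28 × 0.4091 = 0.524 mg/L.

0.524 mg/L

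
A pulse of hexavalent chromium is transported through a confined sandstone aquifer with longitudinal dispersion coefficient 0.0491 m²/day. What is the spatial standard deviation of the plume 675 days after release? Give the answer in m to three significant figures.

8.14 m

Dispersive spreading gives a Gaussian with σ² = 2Dt; advection only shifts the center.
σ = √(2 × 0.0491 × 675) = 8.14 m.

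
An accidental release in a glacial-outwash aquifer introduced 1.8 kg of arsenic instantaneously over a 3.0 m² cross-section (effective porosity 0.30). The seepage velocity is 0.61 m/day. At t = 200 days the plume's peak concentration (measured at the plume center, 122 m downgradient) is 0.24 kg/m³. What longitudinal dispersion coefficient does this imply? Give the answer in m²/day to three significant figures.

At the plume center C_max = M/(n_e·A·√(4πDt)), so D = M²/(4πt·(n_e·A·C_max)²).
n_e·A·C_max = 0.30 × 3.0 × 0.24 = 0.2160 kg/m.
D = 1.8²/(4π × 200 × 0.2160²) = 0.0276 m²/day.

0.0276 m²/day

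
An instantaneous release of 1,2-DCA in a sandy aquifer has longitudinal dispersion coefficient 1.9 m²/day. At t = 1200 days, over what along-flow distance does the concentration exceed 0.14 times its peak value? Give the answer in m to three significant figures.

268 m

The plume is Gaussian with σ = √(2Dt) = √(2 × 1.9 × 1200) = 67.53 m.
C/C_peak = exp(−Δx²/(2σ²)) = 0.14 ⇒ Δx = σ·√(−2 ln 0.14) = 67.53 × 1.983 = 133.9 m.
Width = 2Δx = 268 m.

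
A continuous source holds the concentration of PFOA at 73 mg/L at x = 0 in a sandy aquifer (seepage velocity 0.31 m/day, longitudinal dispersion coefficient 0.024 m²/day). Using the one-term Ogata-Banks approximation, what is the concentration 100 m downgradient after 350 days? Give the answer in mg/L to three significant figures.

71.6 mg/L

For a continuous step input, C/C₀ ≈ ½·erfc((x−vt)/(2√(Dt))).
vt = 0.31 × 350 = 108.5 m and 2√(Dt) = 2√(0.024 × 350) = 5.797 m.
Argument (x−vt)/(2√(Dt)) = (100 − 108.5)/5.797 = -1.466; ½·erfc(-1.466) = 0.9809.
C = 73 × 0.9809 = 71.6 mg/L.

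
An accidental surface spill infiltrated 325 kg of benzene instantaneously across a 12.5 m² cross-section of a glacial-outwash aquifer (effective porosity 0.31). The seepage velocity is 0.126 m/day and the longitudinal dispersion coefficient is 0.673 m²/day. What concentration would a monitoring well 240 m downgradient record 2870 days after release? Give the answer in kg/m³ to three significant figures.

0.0794 kg/m³

For an instantaneous plane source, C(x,t) = M/(n_e·A·√(4πDt)) · exp(−(x−vt)²/(4Dt)), with n_e·A the pore (flow) area.
Plume center vt = 0.126 × 2870 = 361.62 m, so the well at 240 m is 121.62 m upgradient of the peak.
√(4πDt) = 155.8 m, giving peak height M/(n_e·A·√(4πDt)) = 325/(0.31 × 12.5 × 155.8) = 0.5383 kg/m³.
(x−vt)²/(4Dt) = (-121.62)²/(4 × 0.673 × 2870) = 1.914; exp(−1.914) = 0.1475.
C = 0.5383 × 0.1475 = 0.0794 kg/m³.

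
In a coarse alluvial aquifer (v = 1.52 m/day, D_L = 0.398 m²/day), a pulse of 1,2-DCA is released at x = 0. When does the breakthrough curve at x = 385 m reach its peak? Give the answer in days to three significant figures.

253 days

For the 1D instantaneous-source solution, setting ∂C/∂t = 0 at fixed x gives v²t² + 2Dt − x² = 0, so t = (√(D² + v²x²) − D)/v².
√(D² + v²x²) = √(0.398² + 1.52² × 385²) = 585.2; v² = 2.3104.
t = (585.2 − 0.398)/2.3104 = 253 days (vs. the pure-advection estimate x/v = 253 d).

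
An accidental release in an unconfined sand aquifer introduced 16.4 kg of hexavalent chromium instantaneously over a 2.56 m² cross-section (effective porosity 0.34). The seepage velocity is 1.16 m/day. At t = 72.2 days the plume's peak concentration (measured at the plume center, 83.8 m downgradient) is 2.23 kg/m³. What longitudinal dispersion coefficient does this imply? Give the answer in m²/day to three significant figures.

0.0787 m²/day

At the plume center C_max = M/(n_e·A·√(4πDt)), so D = M²/(4πt·(n_e·A·C_max)²).
n_e·A·C_max = 0.34 × 2.56 × 2.23 = 1.941 kg/m.
D = 16.4²/(4π × 72.2 × 1.941²) = 0.0787 m²/day.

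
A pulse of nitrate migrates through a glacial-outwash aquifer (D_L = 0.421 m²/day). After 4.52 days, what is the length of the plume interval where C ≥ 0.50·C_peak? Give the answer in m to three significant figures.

The plume is Gaussian with σ = √(2Dt) = √(2 × 0.421 × 4.52) = 1.951 m.
C/C_peak = exp(−Δx²/(2σ²)) = 0.50 ⇒ Δx = σ·√(−2 ln 0.50) = 1.951 × 1.177 = 2.296 m.
Width = 2Δx = 4.59 m.

4.59 m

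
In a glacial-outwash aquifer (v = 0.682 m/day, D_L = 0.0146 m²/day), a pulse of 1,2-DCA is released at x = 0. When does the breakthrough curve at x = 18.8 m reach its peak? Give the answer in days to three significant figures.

For the 1D instantaneous-source solution, setting ∂C/∂t = 0 at fixed x gives v²t² + 2Dt − x² = 0, so t = (√(D² + v²x²) − D)/v².
√(D² + v²x²) = √(0.0146² + 0.682² × 18.8²) = 12.82; v² = 0.465124.
t = (12.82 − 0.0146)/0.465124 = 27.5 days (vs. the pure-advection estimate x/v = 27.6 d).

27.5 days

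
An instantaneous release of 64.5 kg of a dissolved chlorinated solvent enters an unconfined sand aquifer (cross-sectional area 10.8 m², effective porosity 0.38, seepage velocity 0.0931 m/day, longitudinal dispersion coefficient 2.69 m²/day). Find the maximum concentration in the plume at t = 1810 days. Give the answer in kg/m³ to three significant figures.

0.0635 kg/m³

The peak of an instantaneous 1D plume sits at x = vt; there the Gaussian factor is 1 and C_max = M/(n_e·A·√(4πDt)), where n_e·A is the pore area the mass is dissolved in.
√(4πDt) = √(4π × 2.69 × 1810) = 247.4 m, so C_max = 64.5/(0.38 × 10.8 × 247.4) = 0.0635 kg/m³.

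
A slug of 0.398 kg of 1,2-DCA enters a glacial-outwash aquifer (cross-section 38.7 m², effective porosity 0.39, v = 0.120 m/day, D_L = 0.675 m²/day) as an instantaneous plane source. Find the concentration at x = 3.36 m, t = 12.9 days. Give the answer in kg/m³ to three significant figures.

For an instantaneous plane source, C(x,t) = M/(n_e·A·√(4πDt)) · exp(−(x−vt)²/(4Dt)), with n_e·A the pore (flow) area.
Plume center vt = 0.120 × 12.9 = 1.548 m, so the well at 3.36 m is 1.812 m downgradient of the peak.
√(4πDt) = 10.46 m, giving peak height M/(n_e·A·√(4πDt)) = 0.398/(0.39 × 38.7 × 10.46) = 0.002521 kg/m³.
(x−vt)²/(4Dt) = (1.812)²/(4 × 0.675 × 12.9) = 0.09427; exp(−0.09427) = 0.9100.
C = 0.002521 × 0.9100 = 0.00229 kg/m³.

0.00229 kg/m³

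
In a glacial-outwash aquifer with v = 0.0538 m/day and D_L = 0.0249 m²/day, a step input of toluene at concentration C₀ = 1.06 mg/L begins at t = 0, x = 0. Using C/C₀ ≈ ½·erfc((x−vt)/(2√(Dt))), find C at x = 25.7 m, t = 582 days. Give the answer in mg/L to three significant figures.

For a continuous step input, C/C₀ ≈ ½·erfc((x−vt)/(2√(Dt))).
vt = 0.0538 × 582 = 31.3116 m and 2√(Dt) = 2√(0.0249 × 582) = 7.614 m.
Argument (x−vt)/(2√(Dt)) = (25.7 − 31.3116)/7.614 = -0.7370; ½·erfc(-0.7370) = 0.8514.
C = 1.06 × 0.8514 = 0.902 mg/L.

0.902 mg/L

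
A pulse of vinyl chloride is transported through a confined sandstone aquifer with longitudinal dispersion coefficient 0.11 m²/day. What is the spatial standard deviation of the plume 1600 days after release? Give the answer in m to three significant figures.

Dispersive spreading gives a Gaussian with σ² = 2Dt; advection only shifts the center.
σ = √(2 × 0.11 × 1600) = 18.8 m.

18.8 m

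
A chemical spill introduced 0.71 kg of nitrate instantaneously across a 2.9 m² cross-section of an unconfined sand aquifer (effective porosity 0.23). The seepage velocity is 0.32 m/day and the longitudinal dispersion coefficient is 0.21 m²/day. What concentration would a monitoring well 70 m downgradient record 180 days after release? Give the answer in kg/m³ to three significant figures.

0.0177 kg/m³

For an instantaneous plane source, C(x,t) = M/(n_e·A·√(4πDt)) · exp(−(x−vt)²/(4Dt)), with n_e·A the pore (flow) area.
Plume center vt = 0.32 × 180 = 57.6 m, so the well at 70 m is 12.4 m downgradient of the peak.
√(4πDt) = 21.79 m, giving peak height M/(n_e·A·√(4πDt)) = 0.71/(0.23 × 2.9 × 21.79) = 0.04885 kg/m³.
(x−vt)²/(4Dt) = (12.4)²/(4 × 0.21 × 180) = 1.017; exp(−1.017) = 0.3617.
C = 0.04885 × 0.3617 = 0.0177 kg/m³.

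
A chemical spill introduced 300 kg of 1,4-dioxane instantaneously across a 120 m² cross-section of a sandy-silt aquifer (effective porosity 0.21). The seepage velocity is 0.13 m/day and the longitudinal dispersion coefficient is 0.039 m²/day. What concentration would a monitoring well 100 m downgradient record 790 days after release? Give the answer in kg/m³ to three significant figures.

For an instantaneous plane source, C(x,t) = M/(n_e·A·√(4πDt)) · exp(−(x−vt)²/(4Dt)), with n_e·A the pore (flow) area.
Plume center vt = 0.13 × 790 = 102.7 m, so the well at 100 m is 2.7 m upgradient of the peak.
√(4πDt) = 19.68 m, giving peak height M/(n_e·A·√(4πDt)) = 300/(0.21 × 120 × 19.68) = 0.6049 kg/m³.
(x−vt)²/(4Dt) = (-2.7)²/(4 × 0.039 × 790) = 0.05915; exp(−0.05915) = 0.9426.
C = 0.6049 × 0.9426 = 0.570 kg/m³.

0.570 kg/m³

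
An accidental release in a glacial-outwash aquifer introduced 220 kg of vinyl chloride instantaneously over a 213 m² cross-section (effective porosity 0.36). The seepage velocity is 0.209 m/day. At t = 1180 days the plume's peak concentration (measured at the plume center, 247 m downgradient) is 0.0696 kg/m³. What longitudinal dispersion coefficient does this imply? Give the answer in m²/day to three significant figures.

At the plume center C_max = M/(n_e·A·√(4πDt)), so D = M²/(4πt·(n_e·A·C_max)²).
n_e·A·C_max = 0.36 × 213 × 0.0696 = 5.337 kg/m.
D = 220²/(4π × 1180 × 5.337²) = 0.115 m²/day.

0.115 m²/day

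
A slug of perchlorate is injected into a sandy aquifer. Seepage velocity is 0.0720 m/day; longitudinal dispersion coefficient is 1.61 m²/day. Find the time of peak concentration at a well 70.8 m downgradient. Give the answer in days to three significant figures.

721 days

For the 1D instantaneous-source solution, setting ∂C/∂t = 0 at fixed x gives v²t² + 2Dt − x² = 0, so t = (√(D² + v²x²) − D)/v².
√(D² + v²x²) = √(1.61² + 0.0720² × 70.8²) = 5.346; v² = 0.005184.
t = (5.346 − 1.61)/0.005184 = 721 days (vs. the pure-advection estimate x/v = 983 d).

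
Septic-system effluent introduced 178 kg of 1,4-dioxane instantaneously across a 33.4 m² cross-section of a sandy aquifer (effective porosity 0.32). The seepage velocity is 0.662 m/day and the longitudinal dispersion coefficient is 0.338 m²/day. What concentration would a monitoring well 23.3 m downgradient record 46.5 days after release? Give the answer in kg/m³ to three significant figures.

0.486 kg/m³

For an instantaneous plane source, C(x,t) = M/(n_e·A·√(4πDt)) · exp(−(x−vt)²/(4Dt)), with n_e·A the pore (flow) area.
Plume center vt = 0.662 × 46.5 = 30.783 m, so the well at 23.3 m is 7.483 m upgradient of the peak.
√(4πDt) = 14.05 m, giving peak height M/(n_e·A·√(4πDt)) = 178/(0.32 × 33.4 × 14.05) = 1.185 kg/m³.
(x−vt)²/(4Dt) = (-7.483)²/(4 × 0.338 × 46.5) = 0.8907; exp(−0.8907) = 0.4104.
C = 1.185 × 0.4104 = 0.486 kg/m³.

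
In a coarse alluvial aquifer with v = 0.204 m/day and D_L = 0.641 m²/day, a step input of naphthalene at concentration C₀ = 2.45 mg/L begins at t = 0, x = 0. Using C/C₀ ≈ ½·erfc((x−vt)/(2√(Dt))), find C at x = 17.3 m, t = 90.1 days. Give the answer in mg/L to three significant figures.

For a continuous step input, C/C₀ ≈ ½·erfc((x−vt)/(2√(Dt))).
vt = 0.204 × 90.1 = 18.3804 m and 2√(Dt) = 2√(0.641 × 90.1) = 15.20 m.
Argument (x−vt)/(2√(Dt)) = (17.3 − 18.3804)/15.20 = -0.07108; ½·erfc(-0.07108) = 0.5400.
C = 2.45 × 0.5400 = 1.32 mg/L.

1.32 mg/L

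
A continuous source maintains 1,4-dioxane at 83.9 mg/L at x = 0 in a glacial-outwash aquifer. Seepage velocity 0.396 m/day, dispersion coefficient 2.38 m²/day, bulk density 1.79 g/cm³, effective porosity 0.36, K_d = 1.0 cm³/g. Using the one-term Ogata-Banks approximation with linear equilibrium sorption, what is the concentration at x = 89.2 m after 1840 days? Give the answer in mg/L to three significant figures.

67.5 mg/L

Retardation factor R = 1 + ρ_b·K_d/n = 1 + 1.79 × 1.0/0.36 = 5.972.
Sorption retards both mechanisms: v_R = v/R = 0.06631 m/day, D_R = D/R = 0.3985 m²/day.
v_R·t = 0.06631 × 1840 = 122.0104 m; 2√(D_R t) = 54.16 m; argument = (89.2 − 122.0104)/54.16 = -0.6058.
C = C₀ × ½·erfc(-0.6058) = 83.9 × 0.8042 = 67.5 mg/L.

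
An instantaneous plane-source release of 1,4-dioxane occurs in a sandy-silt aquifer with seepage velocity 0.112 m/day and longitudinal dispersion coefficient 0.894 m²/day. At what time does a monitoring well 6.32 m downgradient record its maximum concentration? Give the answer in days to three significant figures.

19.6 days

For the 1D instantaneous-source solution, setting ∂C/∂t = 0 at fixed x gives v²t² + 2Dt − x² = 0, so t = (√(D² + v²x²) − D)/v².
√(D² + v²x²) = √(0.894² + 0.112² × 6.32²) = 1.140; v² = 0.012544.
t = (1.140 − 0.894)/0.012544 = 19.6 days (vs. the pure-advection estimate x/v = 56.4 d).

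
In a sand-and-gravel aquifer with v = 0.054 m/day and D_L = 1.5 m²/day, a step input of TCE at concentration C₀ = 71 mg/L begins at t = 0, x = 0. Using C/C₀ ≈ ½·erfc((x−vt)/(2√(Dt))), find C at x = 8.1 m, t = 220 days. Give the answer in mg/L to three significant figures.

39.7 mg/L

For a continuous step input, C/C₀ ≈ ½·erfc((x−vt)/(2√(Dt))).
vt = 0.054 × 220 = 11.88 m and 2√(Dt) = 2√(1.5 × 220) = 36.33 m.
Argument (x−vt)/(2√(Dt)) = (8.1 − 11.88)/36.33 = -0.1040; ½·erfc(-0.1040) = 0.5585.
C = 71 × 0.5585 = 39.7 mg/L.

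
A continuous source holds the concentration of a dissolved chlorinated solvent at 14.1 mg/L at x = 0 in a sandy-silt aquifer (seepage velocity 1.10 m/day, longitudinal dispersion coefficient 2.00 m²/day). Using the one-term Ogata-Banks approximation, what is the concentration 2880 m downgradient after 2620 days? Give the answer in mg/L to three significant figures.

For a continuous step input, C/C₀ ≈ ½·erfc((x−vt)/(2√(Dt))).
vt = 1.10 × 2620 = 2882 m and 2√(Dt) = 2√(2.00 × 2620) = 144.8 m.
Argument (x−vt)/(2√(Dt)) = (2880 − 2882)/144.8 = -0.01381; ½·erfc(-0.01381) = 0.5078.
C = 14.1 × 0.5078 = 7.16 mg/L.

7.16 mg/L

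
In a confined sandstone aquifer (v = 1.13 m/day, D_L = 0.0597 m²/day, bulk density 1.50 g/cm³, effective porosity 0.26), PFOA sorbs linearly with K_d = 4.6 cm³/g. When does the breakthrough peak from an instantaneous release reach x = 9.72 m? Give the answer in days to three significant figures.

Retardation factor R = 1 + ρ_b·K_d/n = 1 + 1.50 × 4.6/0.26 = 27.54.
Sorption retards both mechanisms: v_R = v/R = 0.04103 m/day, D_R = D/R = 0.002168 m²/day.
Peak time from v_R²t² + 2D_R t − x² = 0: t = (√(D_R² + v_R²x²) − D_R)/v_R².
√(D_R² + v_R²x²) = √(0.002168² + 0.04103² × 9.72²) = 0.3988; v_R² = 0.001683.
t = (0.3988 − 0.002168)/0.001683 = 236 days.

236 days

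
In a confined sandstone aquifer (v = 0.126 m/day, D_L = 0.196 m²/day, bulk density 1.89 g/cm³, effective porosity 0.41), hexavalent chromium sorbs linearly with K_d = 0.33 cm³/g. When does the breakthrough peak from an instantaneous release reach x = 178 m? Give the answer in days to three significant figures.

Retardation factor R = 1 + ρ_b·K_d/n = 1 + 1.89 × 0.33/0.41 = 2.521.
Sorption retards both mechanisms: v_R = v/R = 0.04998 m/day, D_R = D/R = 0.07775 m²/day.
Peak time from v_R²t² + 2D_R t − x² = 0: t = (√(D_R² + v_R²x²) − D_R)/v_R².
√(D_R² + v_R²x²) = √(0.07775² + 0.04998² × 178²) = 8.897; v_R² = 0.002498.
t = (8.897 − 0.07775)/0.002498 = 3530 days.

3530 days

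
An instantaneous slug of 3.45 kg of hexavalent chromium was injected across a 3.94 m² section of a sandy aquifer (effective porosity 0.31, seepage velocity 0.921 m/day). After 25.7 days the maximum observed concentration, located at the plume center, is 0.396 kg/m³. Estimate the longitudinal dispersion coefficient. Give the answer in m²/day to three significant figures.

0.158 m²/day

At the plume center C_max = M/(n_e·A·√(4πDt)), so D = M²/(4πt·(n_e·A·C_max)²).
n_e·A·C_max = 0.31 × 3.94 × 0.396 = 0.4837 kg/m.
D = 3.45²/(4π × 25.7 × 0.4837²) = 0.158 m²/day.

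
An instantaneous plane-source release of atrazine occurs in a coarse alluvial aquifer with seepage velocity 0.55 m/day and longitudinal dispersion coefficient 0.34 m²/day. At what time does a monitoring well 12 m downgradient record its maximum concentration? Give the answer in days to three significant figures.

For the 1D instantaneous-source solution, setting ∂C/∂t = 0 at fixed x gives v²t² + 2Dt − x² = 0, so t = (√(D² + v²x²) − D)/v².
√(D² + v²x²) = √(0.34² + 0.55² × 12²) = 6.609; v² = 0.3025.
t = (6.609 − 0.34)/0.3025 = 20.7 days (vs. the pure-advection estimate x/v = 21.8 d).

20.7 days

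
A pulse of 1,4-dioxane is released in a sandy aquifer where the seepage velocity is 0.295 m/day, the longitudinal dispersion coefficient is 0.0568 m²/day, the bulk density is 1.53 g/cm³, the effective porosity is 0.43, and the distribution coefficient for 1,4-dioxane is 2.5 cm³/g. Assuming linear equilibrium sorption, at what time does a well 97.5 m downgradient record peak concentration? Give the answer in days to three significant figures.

Retardation factor R = 1 + ρ_b·K_d/n = 1 + 1.53 × 2.5/0.43 = 9.895.
Sorption retards both mechanisms: v_R = v/R = 0.02981 m/day, D_R = D/R = 0.005740 m²/day.
Peak time from v_R²t² + 2D_R t − x² = 0: t = (√(D_R² + v_R²x²) − D_R)/v_R².
√(D_R² + v_R²x²) = √(0.005740² + 0.02981² × 97.5²) = 2.906; v_R² = 0.0008886.
t = (2.906 − 0.005740)/0.0008886 = 3260 days.

3260 days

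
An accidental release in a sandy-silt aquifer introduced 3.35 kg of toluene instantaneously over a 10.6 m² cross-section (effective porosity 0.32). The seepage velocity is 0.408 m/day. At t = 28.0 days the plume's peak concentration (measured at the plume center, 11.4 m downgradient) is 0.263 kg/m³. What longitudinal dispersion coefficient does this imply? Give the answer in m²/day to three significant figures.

At the plume center C_max = M/(n_e·A·√(4πDt)), so D = M²/(4πt·(n_e·A·C_max)²).
n_e·A·C_max = 0.32 × 10.6 × 0.263 = 0.8921 kg/m.
D = 3.35²/(4π × 28.0 × 0.8921²) = 0.0401 m²/day.

0.0401 m²/day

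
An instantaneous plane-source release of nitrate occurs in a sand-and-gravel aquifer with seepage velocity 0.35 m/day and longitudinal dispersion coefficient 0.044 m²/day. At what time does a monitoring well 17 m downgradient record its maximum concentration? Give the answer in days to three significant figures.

48.2 days

For the 1D instantaneous-source solution, setting ∂C/∂t = 0 at fixed x gives v²t² + 2Dt − x² = 0, so t = (√(D² + v²x²) − D)/v².
√(D² + v²x²) = √(0.044² + 0.35² × 17²) = 5.950; v² = 0.1225.
t = (5.950 − 0.044)/0.1225 = 48.2 days (vs. the pure-advection estimate x/v = 48.6 d).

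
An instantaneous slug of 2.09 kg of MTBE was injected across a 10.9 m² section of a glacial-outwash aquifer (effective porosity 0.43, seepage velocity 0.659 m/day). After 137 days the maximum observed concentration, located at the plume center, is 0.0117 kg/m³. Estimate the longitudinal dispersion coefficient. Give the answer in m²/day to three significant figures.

At the plume center C_max = M/(n_e·A·√(4πDt)), so D = M²/(4πt·(n_e·A·C_max)²).
n_e·A·C_max = 0.43 × 10.9 × 0.0117 = 0.05484 kg/m.
D = 2.09²/(4π × 137 × 0.05484²) = 0.844 m²/day.

0.844 m²/day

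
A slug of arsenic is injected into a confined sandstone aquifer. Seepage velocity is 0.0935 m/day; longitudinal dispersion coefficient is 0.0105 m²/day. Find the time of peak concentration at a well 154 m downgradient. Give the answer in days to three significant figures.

For the 1D instantaneous-source solution, setting ∂C/∂t = 0 at fixed x gives v²t² + 2Dt − x² = 0, so t = (√(D² + v²x²) − D)/v².
√(D² + v²x²) = √(0.0105² + 0.0935² × 154²) = 14.40; v² = 0.00874225.
t = (14.40 − 0.0105)/0.00874225 = 1650 days (vs. the pure-advection estimate x/v = 1650 d).

1650 days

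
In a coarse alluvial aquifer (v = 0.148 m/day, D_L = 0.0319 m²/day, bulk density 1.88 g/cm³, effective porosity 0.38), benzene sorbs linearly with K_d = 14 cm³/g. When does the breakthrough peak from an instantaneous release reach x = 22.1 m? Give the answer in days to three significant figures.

10400 days

Retardation factor R = 1 + ρ_b·K_d/n = 1 + 1.88 × 14/0.38 = 70.26.
Sorption retards both mechanisms: v_R = v/R = 0.002106 m/day, D_R = D/R = 0.0004540 m²/day.
Peak time from v_R²t² + 2D_R t − x² = 0: t = (√(D_R² + v_R²x²) − D_R)/v_R².
√(D_R² + v_R²x²) = √(0.0004540² + 0.002106² × 22.1²) = 0.04654; v_R² = 4.435e-06.
t = (0.04654 − 0.0004540)/4.435e-06 = 10400 days.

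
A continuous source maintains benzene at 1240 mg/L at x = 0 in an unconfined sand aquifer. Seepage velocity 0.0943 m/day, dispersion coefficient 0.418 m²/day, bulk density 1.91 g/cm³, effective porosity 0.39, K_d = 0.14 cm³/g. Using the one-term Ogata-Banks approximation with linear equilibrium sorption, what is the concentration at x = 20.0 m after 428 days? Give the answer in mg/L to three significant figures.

Retardation factor R = 1 + ρ_b·K_d/n = 1 + 1.91 × 0.14/0.39 = 1.686.
Sorption retards both mechanisms: v_R = v/R = 0.05593 m/day, D_R = D/R = 0.2479 m²/day.
v_R·t = 0.05593 × 428 = 23.93804 m; 2√(D_R t) = 20.60 m; argument = (20.0 − 23.93804)/20.60 = -0.1912.
C = C₀ × ½·erfc(-0.1912) = 1240 × 0.6066 = 752 mg/L.

752 mg/L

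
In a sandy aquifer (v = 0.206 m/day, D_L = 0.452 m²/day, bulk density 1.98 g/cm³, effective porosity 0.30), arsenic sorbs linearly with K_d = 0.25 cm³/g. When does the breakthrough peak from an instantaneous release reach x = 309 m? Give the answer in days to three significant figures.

3950 days

Retardation factor R = 1 + ρ_b·K_d/n = 1 + 1.98 × 0.25/0.30 = 2.650.
Sorption retards both mechanisms: v_R = v/R = 0.07774 m/day, D_R = D/R = 0.1706 m²/day.
Peak time from v_R²t² + 2D_R t − x² = 0: t = (√(D_R² + v_R²x²) − D_R)/v_R².
√(D_R² + v_R²x²) = √(0.1706² + 0.07774² × 309²) = 24.02; v_R² = 0.006044.
t = (24.02 − 0.1706)/0.006044 = 3950 days.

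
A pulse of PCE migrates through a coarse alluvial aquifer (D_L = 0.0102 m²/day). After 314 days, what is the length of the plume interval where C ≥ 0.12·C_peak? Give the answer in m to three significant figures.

The plume is Gaussian with σ = √(2Dt) = √(2 × 0.0102 × 314) = 2.531 m.
C/C_peak = exp(−Δx²/(2σ²)) = 0.12 ⇒ Δx = σ·√(−2 ln 0.12) = 2.531 × 2.059 = 5.211 m.
Width = 2Δx = 10.4 m.

10.4 m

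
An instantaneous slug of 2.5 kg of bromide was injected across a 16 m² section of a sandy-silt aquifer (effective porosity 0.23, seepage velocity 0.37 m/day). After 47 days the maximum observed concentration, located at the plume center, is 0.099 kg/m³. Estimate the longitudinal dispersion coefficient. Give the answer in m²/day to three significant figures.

0.0797 m²/day

At the plume center C_max = M/(n_e·A·√(4πDt)), so D = M²/(4πt·(n_e·A·C_max)²).
n_e·A·C_max = 0.23 × 16 × 0.099 = 0.3643 kg/m.
D = 2.5²/(4π × 47 × 0.3643²) = 0.0797 m²/day.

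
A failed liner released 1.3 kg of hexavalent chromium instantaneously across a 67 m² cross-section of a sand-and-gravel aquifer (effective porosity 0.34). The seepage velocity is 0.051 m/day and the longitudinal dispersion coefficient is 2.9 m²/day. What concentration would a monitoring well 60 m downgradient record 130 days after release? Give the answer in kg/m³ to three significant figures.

0.000125 kg/m³

For an instantaneous plane source, C(x,t) = M/(n_e·A·√(4πDt)) · exp(−(x−vt)²/(4Dt)), with n_e·A the pore (flow) area.
Plume center vt = 0.051 × 130 = 6.63 m, so the well at 60 m is 53.37 m downgradient of the peak.
√(4πDt) = 68.83 m, giving peak height M/(n_e·A·√(4πDt)) = 1.3/(0.34 × 67 × 68.83) = 0.0008291 kg/m³.
(x−vt)²/(4Dt) = (53.37)²/(4 × 2.9 × 130) = 1.889; exp(−1.889) = 0.1512.
C = 0.0008291 × 0.1512 = 0.000125 kg/m³.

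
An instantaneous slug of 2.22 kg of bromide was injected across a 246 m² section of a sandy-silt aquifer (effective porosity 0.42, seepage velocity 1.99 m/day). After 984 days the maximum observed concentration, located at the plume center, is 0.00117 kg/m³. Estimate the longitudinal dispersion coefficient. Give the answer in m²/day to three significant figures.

At the plume center C_max = M/(n_e·A·√(4πDt)), so D = M²/(4πt·(n_e·A·C_max)²).
n_e·A·C_max = 0.42 × 246 × 0.00117 = 0.1209 kg/m.
D = 2.22²/(4π × 984 × 0.1209²) = 0.0273 m²/day.

0.0273 m²/day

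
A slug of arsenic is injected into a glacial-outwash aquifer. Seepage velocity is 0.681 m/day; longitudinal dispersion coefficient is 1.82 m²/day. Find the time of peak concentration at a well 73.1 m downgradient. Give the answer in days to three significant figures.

103 days

For the 1D instantaneous-source solution, setting ∂C/∂t = 0 at fixed x gives v²t² + 2Dt − x² = 0, so t = (√(D² + v²x²) − D)/v².
√(D² + v²x²) = √(1.82² + 0.681² × 73.1²) = 49.81; v² = 0.463761.
t = (49.81 − 1.82)/0.463761 = 103 days (vs. the pure-advection estimate x/v = 107 d).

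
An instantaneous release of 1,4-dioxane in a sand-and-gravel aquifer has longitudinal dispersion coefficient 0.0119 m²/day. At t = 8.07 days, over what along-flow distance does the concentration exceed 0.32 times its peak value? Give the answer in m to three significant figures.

1.32 m

The plume is Gaussian with σ = √(2Dt) = √(2 × 0.0119 × 8.07) = 0.4383 m.
C/C_peak = exp(−Δx²/(2σ²)) = 0.32 ⇒ Δx = σ·√(−2 ln 0.32) = 0.4383 × 1.510 = 0.6618 m.
Width = 2Δx = 1.32 m.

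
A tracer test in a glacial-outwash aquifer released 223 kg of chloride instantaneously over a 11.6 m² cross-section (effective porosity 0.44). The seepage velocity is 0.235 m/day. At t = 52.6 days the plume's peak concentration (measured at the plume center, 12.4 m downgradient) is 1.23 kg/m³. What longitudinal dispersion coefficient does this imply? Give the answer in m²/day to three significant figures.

At the plume center C_max = M/(n_e·A·√(4πDt)), so D = M²/(4πt·(n_e·A·C_max)²).
n_e·A·C_max = 0.44 × 11.6 × 1.23 = 6.278 kg/m.
D = 223²/(4π × 52.6 × 6.278²) = 1.91 m²/day.

1.91 m²/day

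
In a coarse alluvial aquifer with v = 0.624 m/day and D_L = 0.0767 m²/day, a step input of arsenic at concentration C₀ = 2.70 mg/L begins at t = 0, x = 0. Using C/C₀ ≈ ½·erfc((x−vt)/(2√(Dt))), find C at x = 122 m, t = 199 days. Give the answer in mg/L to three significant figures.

For a continuous step input, C/C₀ ≈ ½·erfc((x−vt)/(2√(Dt))).
vt = 0.624 × 199 = 124.176 m and 2√(Dt) = 2√(0.0767 × 199) = 7.814 m.
Argument (x−vt)/(2√(Dt)) = (122 − 124.176)/7.814 = -0.2785; ½·erfc(-0.2785) = 0.6532.
C = 2.70 × 0.6532 = 1.76 mg/L.

1.76 mg/L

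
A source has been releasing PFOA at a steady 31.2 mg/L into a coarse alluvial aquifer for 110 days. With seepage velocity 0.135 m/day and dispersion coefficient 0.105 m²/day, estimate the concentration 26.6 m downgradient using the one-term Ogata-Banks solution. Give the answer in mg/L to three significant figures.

0.226 mg/L

For a continuous step input, C/C₀ ≈ ½·erfc((x−vt)/(2√(Dt))).
vt = 0.135 × 110 = 14.85 m and 2√(Dt) = 2√(0.105 × 110) = 6.797 m.
Argument (x−vt)/(2√(Dt)) = (26.6 − 14.85)/6.797 = 1.729; ½·erfc(1.729) = 0.007239.
C = 31.2 × 0.007239 = 0.226 mg/L.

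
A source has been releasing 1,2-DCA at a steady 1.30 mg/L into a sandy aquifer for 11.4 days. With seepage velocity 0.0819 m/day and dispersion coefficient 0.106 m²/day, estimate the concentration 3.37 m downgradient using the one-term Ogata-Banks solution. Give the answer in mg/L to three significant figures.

For a continuous step input, C/C₀ ≈ ½·erfc((x−vt)/(2√(Dt))).
vt = 0.0819 × 11.4 = 0.93366 m and 2√(Dt) = 2√(0.106 × 11.4) = 2.199 m.
Argument (x−vt)/(2√(Dt)) = (3.37 − 0.93366)/2.199 = 1.108; ½·erfc(1.108) = 0.05856.
C = 1.30 × 0.05856 = 0.0761 mg/L.

0.0761 mg/L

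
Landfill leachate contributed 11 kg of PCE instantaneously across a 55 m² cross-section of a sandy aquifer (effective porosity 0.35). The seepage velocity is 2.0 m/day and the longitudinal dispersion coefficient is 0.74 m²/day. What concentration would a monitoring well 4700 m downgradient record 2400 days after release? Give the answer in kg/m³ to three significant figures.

For an instantaneous plane source, C(x,t) = M/(n_e·A·√(4πDt)) · exp(−(x−vt)²/(4Dt)), with n_e·A the pore (flow) area.
Plume center vt = 2.0 × 2400 = 4800 m, so the well at 4700 m is 100 m upgradient of the peak.
√(4πDt) = 149.4 m, giving peak height M/(n_e·A·√(4πDt)) = 11/(0.35 × 55 × 149.4) = 0.003825 kg/m³.
(x−vt)²/(4Dt) = (-100)²/(4 × 0.74 × 2400) = 1.408; exp(−1.408) = 0.2446.
C = 0.003825 × 0.2446 = 0.000936 kg/m³.

0.000936 kg/m³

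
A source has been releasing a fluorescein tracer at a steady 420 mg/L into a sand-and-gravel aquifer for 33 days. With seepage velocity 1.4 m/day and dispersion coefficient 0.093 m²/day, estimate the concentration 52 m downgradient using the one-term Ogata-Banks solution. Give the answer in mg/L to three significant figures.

For a continuous step input, C/C₀ ≈ ½·erfc((x−vt)/(2√(Dt))).
vt = 1.4 × 33 = 46.2 m and 2√(Dt) = 2√(0.093 × 33) = 3.504 m.
Argument (x−vt)/(2√(Dt)) = (52 − 46.2)/3.504 = 1.655; ½·erfc(1.655) = 0.009628.
C = 420 × 0.009628 = 4.04 mg/L.

4.04 mg/L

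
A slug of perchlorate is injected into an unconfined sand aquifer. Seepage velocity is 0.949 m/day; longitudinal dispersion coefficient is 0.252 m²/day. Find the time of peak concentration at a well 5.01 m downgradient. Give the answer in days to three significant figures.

5.01 days

For the 1D instantaneous-source solution, setting ∂C/∂t = 0 at fixed x gives v²t² + 2Dt − x² = 0, so t = (√(D² + v²x²) − D)/v².
√(D² + v²x²) = √(0.252² + 0.949² × 5.01²) = 4.761; v² = 0.900601.
t = (4.761 − 0.252)/0.900601 = 5.01 days (vs. the pure-advection estimate x/v = 5.28 d).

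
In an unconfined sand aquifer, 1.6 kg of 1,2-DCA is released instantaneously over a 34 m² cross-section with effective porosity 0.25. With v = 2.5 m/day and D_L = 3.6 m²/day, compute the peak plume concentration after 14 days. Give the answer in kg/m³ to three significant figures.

0.00748 kg/m³

The peak of an instantaneous 1D plume sits at x = vt; there the Gaussian factor is 1 and C_max = M/(n_e·A·√(4πDt)), where n_e·A is the pore area the mass is dissolved in.
√(4πDt) = √(4π × 3.6 × 14) = 25.17 m, so C_max = 1.6/(0.25 × 34 × 25.17) = 0.00748 kg/m³.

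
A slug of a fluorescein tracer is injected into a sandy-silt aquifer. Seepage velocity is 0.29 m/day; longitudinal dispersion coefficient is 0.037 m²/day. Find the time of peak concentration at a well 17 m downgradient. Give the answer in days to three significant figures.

58.2 days

For the 1D instantaneous-source solution, setting ∂C/∂t = 0 at fixed x gives v²t² + 2Dt − x² = 0, so t = (√(D² + v²x²) − D)/v².
√(D² + v²x²) = √(0.037² + 0.29² × 17²) = 4.930; v² = 0.0841.
t = (4.930 − 0.037)/0.0841 = 58.2 days (vs. the pure-advection estimate x/v = 58.6 d).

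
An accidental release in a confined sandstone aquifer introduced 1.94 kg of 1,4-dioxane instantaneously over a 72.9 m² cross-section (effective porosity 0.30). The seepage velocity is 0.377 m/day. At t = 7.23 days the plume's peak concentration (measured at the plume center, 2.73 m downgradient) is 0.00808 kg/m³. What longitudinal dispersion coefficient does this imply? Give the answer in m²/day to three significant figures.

At the plume center C_max = M/(n_e·A·√(4πDt)), so D = M²/(4πt·(n_e·A·C_max)²).
n_e·A·C_max = 0.30 × 72.9 × 0.00808 = 0.1767 kg/m.
D = 1.94²/(4π × 7.23 × 0.1767²) = 1.33 m²/day.

1.33 m²/day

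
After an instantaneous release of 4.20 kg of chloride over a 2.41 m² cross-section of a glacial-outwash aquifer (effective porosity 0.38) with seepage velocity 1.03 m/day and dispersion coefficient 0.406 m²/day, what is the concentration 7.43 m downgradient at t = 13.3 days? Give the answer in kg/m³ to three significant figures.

For an instantaneous plane source, C(x,t) = M/(n_e·A·√(4πDt)) · exp(−(x−vt)²/(4Dt)), with n_e·A the pore (flow) area.
Plume center vt = 1.03 × 13.3 = 13.699 m, so the well at 7.43 m is 6.269 m upgradient of the peak.
√(4πDt) = 8.237 m, giving peak height M/(n_e·A·√(4πDt)) = 4.20/(0.38 × 2.41 × 8.237) = 0.5568 kg/m³.
(x−vt)²/(4Dt) = (-6.269)²/(4 × 0.406 × 13.3) = 1.820; exp(−1.820) = 0.1620.
C = 0.5568 × 0.1620 = 0.0902 kg/m³.

0.0902 kg/m³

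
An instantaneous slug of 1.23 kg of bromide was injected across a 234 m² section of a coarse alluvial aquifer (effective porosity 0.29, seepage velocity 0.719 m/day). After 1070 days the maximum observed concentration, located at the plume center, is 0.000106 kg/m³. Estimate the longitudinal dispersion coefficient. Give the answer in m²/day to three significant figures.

2.17 m²/day

At the plume center C_max = M/(n_e·A·√(4πDt)), so D = M²/(4πt·(n_e·A·C_max)²).
n_e·A·C_max = 0.29 × 234 × 0.000106 = 0.007193 kg/m.
D = 1.23²/(4π × 1070 × 0.007193²) = 2.17 m²/day.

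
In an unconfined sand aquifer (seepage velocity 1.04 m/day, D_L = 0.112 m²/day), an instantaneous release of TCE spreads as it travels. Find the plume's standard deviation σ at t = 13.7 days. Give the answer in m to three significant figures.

Dispersive spreading gives a Gaussian with σ² = 2Dt; advection only shifts the center.
σ = √(2 × 0.112 × 13.7) = 1.75 m.

1.75 m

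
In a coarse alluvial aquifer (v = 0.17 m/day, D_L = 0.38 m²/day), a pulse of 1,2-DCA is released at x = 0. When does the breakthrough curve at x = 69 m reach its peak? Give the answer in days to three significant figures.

For the 1D instantaneous-source solution, setting ∂C/∂t = 0 at fixed x gives v²t² + 2Dt − x² = 0, so t = (√(D² + v²x²) − D)/v².
√(D² + v²x²) = √(0.38² + 0.17² × 69²) = 11.74; v² = 0.0289.
t = (11.74 − 0.38)/0.0289 = 393 days (vs. the pure-advection estimate x/v = 406 d).

393 days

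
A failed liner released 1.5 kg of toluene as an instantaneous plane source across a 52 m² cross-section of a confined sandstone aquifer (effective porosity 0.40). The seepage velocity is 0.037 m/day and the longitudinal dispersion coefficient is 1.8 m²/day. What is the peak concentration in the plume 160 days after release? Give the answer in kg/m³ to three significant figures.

0.00120 kg/m³

The peak of an instantaneous 1D plume sits at x = vt; there the Gaussian factor is 1 and C_max = M/(n_e·A·√(4πDt)), where n_e·A is the pore area the mass is dissolved in.
√(4πDt) = √(4π × 1.8 × 160) = 60.16 m, so C_max = 1.5/(0.40 × 52 × 60.16) = 0.00120 kg/m³.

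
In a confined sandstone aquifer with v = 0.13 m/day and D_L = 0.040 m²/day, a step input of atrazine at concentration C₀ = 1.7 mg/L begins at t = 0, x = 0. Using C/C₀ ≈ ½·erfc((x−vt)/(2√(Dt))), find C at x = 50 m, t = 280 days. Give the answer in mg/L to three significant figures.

For a continuous step input, C/C₀ ≈ ½·erfc((x−vt)/(2√(Dt))).
vt = 0.13 × 280 = 36.4 m and 2√(Dt) = 2√(0.040 × 280) = 6.693 m.
Argument (x−vt)/(2√(Dt)) = (50 − 36.4)/6.693 = 2.032; ½·erfc(2.032) = 0.002029.
C = 1.7 × 0.002029 = 0.00345 mg/L.

0.00345 mg/L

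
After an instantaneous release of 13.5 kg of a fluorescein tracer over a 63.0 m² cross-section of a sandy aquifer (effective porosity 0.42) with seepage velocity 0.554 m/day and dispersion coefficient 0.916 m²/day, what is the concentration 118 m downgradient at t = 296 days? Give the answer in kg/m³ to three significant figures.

0.00124 kg/m³

For an instantaneous plane source, C(x,t) = M/(n_e·A·√(4πDt)) · exp(−(x−vt)²/(4Dt)), with n_e·A the pore (flow) area.
Plume center vt = 0.554 × 296 = 163.984 m, so the well at 118 m is 45.984 m upgradient of the peak.
√(4πDt) = 58.37 m, giving peak height M/(n_e·A·√(4πDt)) = 13.5/(0.42 × 63.0 × 58.37) = 0.008741 kg/m³.
(x−vt)²/(4Dt) = (-45.984)²/(4 × 0.916 × 296) = 1.950; exp(−1.950) = 0.1423.
C = 0.008741 × 0.1423 = 0.00124 kg/m³.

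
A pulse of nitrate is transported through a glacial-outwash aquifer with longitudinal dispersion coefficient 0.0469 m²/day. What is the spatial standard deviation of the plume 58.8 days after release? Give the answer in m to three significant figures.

Dispersive spreading gives a Gaussian with σ² = 2Dt; advection only shifts the center.
σ = √(2 × 0.0469 × 58.8) = 2.35 m.

2.35 m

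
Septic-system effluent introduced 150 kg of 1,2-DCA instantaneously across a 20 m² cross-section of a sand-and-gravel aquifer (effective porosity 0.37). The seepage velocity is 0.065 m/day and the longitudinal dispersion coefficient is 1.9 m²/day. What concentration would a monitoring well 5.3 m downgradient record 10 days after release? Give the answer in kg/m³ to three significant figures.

For an instantaneous plane source, C(x,t) = M/(n_e·A·√(4πDt)) · exp(−(x−vt)²/(4Dt)), with n_e·A the pore (flow) area.
Plume center vt = 0.065 × 10 = 0.65 m, so the well at 5.3 m is 4.65 m downgradient of the peak.
√(4πDt) = 15.45 m, giving peak height M/(n_e·A·√(4πDt)) = 150/(0.37 × 20 × 15.45) = 1.312 kg/m³.
(x−vt)²/(4Dt) = (4.65)²/(4 × 1.9 × 10) = 0.2845; exp(−0.2845) = 0.7524.
C = 1.312 × 0.7524 = 0.987 kg/m³.

0.987 kg/m³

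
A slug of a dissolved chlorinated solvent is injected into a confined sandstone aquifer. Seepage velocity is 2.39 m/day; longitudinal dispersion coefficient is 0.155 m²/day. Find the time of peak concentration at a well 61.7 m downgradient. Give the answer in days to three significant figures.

For the 1D instantaneous-source solution, setting ∂C/∂t = 0 at fixed x gives v²t² + 2Dt − x² = 0, so t = (√(D² + v²x²) − D)/v².
√(D² + v²x²) = √(0.155² + 2.39² × 61.7²) = 147.5; v² = 5.7121.
t = (147.5 − 0.155)/5.7121 = 25.8 days (vs. the pure-advection estimate x/v = 25.8 d).

25.8 days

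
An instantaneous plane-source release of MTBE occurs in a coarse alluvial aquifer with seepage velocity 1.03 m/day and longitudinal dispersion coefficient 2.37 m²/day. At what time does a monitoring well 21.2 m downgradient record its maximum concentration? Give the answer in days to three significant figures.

For the 1D instantaneous-source solution, setting ∂C/∂t = 0 at fixed x gives v²t² + 2Dt − x² = 0, so t = (√(D² + v²x²) − D)/v².
√(D² + v²x²) = √(2.37² + 1.03² × 21.2²) = 21.96; v² = 1.0609.
t = (21.96 − 2.37)/1.0609 = 18.5 days (vs. the pure-advection estimate x/v = 20.6 d).

18.5 days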